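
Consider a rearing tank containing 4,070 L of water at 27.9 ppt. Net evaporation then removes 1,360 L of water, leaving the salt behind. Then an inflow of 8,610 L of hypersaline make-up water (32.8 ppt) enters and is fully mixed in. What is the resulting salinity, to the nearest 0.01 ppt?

After evaporation: salt = 4,070×27.9 = 113,553; volume = 4,070 − 1,360 = 2,710 L
After mixing: salt = 113,553 + 8,610×32.8 = 395,961; volume = 2,710 + 8,610 = 11,320 L
S = 395,961 / 11,320 = 34.9789 ppt

34.98 ppt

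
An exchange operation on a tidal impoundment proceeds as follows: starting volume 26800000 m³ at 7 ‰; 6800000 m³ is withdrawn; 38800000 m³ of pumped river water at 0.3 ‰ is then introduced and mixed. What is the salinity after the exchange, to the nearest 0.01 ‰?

2.58 ‰

Remaining after removal: 20,000,000 m³ at 7 ‰ (salt = 140,000,000)
After addition: salt = 140,000,000 + 38,800,000×0.3 = 151,640,000; volume = 58,800,000 m³
S = 151,640,000 / 58,800,000 = 2.5789 ‰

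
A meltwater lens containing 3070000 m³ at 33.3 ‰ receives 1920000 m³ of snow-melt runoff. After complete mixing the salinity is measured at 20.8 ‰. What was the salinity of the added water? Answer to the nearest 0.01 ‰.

Salt balance: 3,070,000×33.3 + 1,920,000×S = 4,990,000×20.8
102,231,000 + 1,920,000·S = 103,792,000
S = (103,792,000 − 102,231,000) / 1,920,000 = 0.813 ‰

0.81 ‰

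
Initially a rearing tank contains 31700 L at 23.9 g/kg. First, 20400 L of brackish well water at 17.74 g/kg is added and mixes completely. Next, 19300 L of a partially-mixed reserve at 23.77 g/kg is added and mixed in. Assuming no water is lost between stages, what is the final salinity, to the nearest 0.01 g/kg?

22.10 g/kg

By conservation of dissolved salt,
Initial salt = 31,700×23.9 = 757,630
After stage 1: salt = 757,630 + 20,400×17.74 = 1,119,526; volume = 52,100 L; S = 21.488 g/kg
After stage 2: salt = 1,119,526 + 19,300×23.77 = 1,578,287; volume = 71,400 L
S = 1,578,287 / 71,400 = 22.1049 g/kg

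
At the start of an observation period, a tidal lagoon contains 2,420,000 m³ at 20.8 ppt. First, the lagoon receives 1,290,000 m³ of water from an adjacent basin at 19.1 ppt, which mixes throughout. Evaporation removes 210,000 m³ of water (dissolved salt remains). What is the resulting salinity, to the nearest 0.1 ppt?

21.4 ppt

After mixing: salt = 2,420,000×20.8 + 1,290,000×19.1 = 74,975,000; volume = 3,710,000 m³
After evaporation: salt unchanged = 74,975,000; volume = 3,710,000 − 210,000 = 3,500,000 m³
S = 74,975,000 / 3,500,000 = 21.4214 ppt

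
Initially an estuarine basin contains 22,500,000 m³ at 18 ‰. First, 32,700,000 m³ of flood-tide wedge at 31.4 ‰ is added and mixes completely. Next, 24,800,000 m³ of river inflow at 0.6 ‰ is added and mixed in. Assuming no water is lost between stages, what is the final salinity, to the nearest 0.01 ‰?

18.08 ‰

Salt balance:
Initial salt = 22,500,000×18 = 405,000,000
After stage 1: salt = 405,000,000 + 32,700,000×31.4 = 1,431,780,000; volume = 55,200,000 m³; S = 25.938 ‰
After stage 2: salt = 1,431,780,000 + 24,800,000×0.6 = 1,446,660,000; volume = 80,000,000 m³
S = 1,446,660,000 / 80,000,000 = 18.0833 ‰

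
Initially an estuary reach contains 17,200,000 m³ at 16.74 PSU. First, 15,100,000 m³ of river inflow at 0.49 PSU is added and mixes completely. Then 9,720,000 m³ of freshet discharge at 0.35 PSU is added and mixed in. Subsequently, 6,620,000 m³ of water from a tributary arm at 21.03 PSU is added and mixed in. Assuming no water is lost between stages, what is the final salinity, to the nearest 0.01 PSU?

9.00 PSU

Salt balance:
Initial salt = 17,200,000×16.74 = 287,928,000
After stage 1: salt = 287,928,000 + 15,100,000×0.49 = 295,327,000; volume = 32,300,000 m³; S = 9.143 PSU
After stage 2: salt = 295,327,000 + 9,720,000×0.35 = 298,729,000; volume = 42,020,000 m³; S = 7.109 PSU
After stage 3: salt = 298,729,000 + 6,620,000×21.03 = 437,947,600; volume = 48,640,000 m³
S = 437,947,600 / 48,640,000 = 9.0039 PSU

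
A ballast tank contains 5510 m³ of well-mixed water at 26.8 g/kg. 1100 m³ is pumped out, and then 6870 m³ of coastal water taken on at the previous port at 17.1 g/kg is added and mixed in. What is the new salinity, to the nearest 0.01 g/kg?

Remaining after removal: 4,410 m³ at 26.8 g/kg (salt = 118,188)
After addition: salt = 118,188 + 6,870×17.1 = 235,665; volume = 11,280 m³
S = 235,665 / 11,280 = 20.8923 g/kg

20.89 g/kg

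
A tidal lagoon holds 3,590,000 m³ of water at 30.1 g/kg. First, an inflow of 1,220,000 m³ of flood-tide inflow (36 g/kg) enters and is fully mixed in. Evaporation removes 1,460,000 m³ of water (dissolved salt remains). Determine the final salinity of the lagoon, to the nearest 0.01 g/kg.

After mixing: salt = 3,590,000×30.1 + 1,220,000×36 = 151,979,000; volume = 4,810,000 m³
After evaporation: salt unchanged = 151,979,000; volume = 4,810,000 − 1,460,000 = 3,350,000 m³
S = 151,979,000 / 3,350,000 = 45.3669 g/kg

45.37 g/kg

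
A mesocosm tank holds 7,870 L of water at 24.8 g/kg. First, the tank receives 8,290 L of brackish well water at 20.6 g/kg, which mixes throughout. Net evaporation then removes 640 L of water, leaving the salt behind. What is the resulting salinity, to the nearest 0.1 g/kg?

After mixing: salt = 7,870×24.8 + 8,290×20.6 = 365,950; volume = 16,160 L
After evaporation: salt unchanged = 365,950; volume = 16,160 − 640 = 15,520 L
S = 365,950 / 15,520 = 23.5793 g/kg

23.6 g/kg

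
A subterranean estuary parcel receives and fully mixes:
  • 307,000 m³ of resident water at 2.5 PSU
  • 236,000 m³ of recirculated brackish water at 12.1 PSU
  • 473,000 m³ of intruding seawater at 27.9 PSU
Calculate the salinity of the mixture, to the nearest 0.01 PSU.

Conserving salt mass:
salt = 307,000×2.5 + 236,000×12.1 + 473,000×27.9 = 767,500 + 2,855,600 + 13,196,700 = 16,819,800
volume = 307,000 + 236,000 + 473,000 = 1,016,000 m³
S = 16,819,800 / 1,016,000 = 16.5549 PSU

16.55 PSU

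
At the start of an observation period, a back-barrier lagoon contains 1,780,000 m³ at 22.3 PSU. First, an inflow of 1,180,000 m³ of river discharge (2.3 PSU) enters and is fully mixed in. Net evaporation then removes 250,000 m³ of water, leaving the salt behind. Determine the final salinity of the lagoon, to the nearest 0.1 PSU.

15.6 PSU

After mixing: salt = 1,780,000×22.3 + 1,180,000×2.3 = 42,408,000; volume = 2,960,000 m³
After evaporation: salt unchanged = 42,408,000; volume = 2,960,000 − 250,000 = 2,710,000 m³
S = 42,408,000 / 2,710,000 = 15.6487 PSU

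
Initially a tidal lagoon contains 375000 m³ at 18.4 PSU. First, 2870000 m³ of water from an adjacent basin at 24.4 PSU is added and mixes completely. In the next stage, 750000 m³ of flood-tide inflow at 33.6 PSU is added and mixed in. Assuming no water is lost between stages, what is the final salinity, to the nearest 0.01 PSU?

Mass of salt is conserved:
Initial salt = 375,000×18.4 = 6,900,000
After stage 1: salt = 6,900,000 + 2,870,000×24.4 = 76,928,000; volume = 3,245,000 m³; S = 23.707 PSU
After stage 2: salt = 76,928,000 + 750,000×33.6 = 102,128,000; volume = 3,995,000 m³
S = 102,128,000 / 3,995,000 = 25.564 PSU

25.56 PSU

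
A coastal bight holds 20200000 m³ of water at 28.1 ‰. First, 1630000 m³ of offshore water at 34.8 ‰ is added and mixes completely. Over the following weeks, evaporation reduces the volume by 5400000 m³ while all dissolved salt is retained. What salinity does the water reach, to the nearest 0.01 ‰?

38.00 ‰

After mixing: salt = 20,200,000×28.1 + 1,630,000×34.8 = 624,344,000; volume = 21,830,000 m³
After evaporation: salt unchanged = 624,344,000; volume = 21,830,000 − 5,400,000 = 16,430,000 m³
S = 624,344,000 / 16,430,000 = 38.0002 ‰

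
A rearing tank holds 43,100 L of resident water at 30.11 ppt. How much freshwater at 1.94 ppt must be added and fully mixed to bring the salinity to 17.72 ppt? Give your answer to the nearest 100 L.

33800 L

Salt balance: 43,100×30.11 + V×1.94 = (43,100+V)×17.72
1,297,741 + 1.94V = 763,732 + 17.72V
534,009 = 15.78V
V = 33,840.87 L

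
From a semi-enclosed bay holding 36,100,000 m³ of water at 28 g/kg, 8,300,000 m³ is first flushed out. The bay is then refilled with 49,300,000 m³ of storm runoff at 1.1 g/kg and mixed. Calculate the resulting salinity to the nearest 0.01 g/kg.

Remaining after removal: 27,800,000 m³ at 28 g/kg (salt = 778,400,000)
After addition: salt = 778,400,000 + 49,300,000×1.1 = 832,630,000; volume = 77,100,000 m³
S = 832,630,000 / 77,100,000 = 10.7994 g/kg

10.80 g/kg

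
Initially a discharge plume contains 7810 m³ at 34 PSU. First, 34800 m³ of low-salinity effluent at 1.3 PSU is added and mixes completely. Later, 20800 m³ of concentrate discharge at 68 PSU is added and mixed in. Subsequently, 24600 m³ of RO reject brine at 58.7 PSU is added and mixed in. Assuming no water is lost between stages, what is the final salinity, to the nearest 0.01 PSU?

36.01 PSU

Conserving salt mass:
Initial salt = 7,810×34 = 265,540
After stage 1: salt = 265,540 + 34,800×1.3 = 310,780; volume = 42,610 m³; S = 7.294 PSU
After stage 2: salt = 310,780 + 20,800×68 = 1,725,180; volume = 63,410 m³; S = 27.207 PSU
After stage 3: salt = 1,725,180 + 24,600×58.7 = 3,169,200; volume = 88,010 m³
S = 3,169,200 / 88,010 = 36.0095 PSU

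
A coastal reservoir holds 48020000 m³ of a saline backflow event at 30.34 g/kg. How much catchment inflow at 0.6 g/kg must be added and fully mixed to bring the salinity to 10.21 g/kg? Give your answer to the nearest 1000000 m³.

101000000 m³

Salt balance: 48,020,000×30.34 + V×0.6 = (48,020,000+V)×10.21
1,456,926,800 + 0.6V = 490,284,200 + 10.21V
966,642,600 = 9.61V
V = 100,587,159.21 m³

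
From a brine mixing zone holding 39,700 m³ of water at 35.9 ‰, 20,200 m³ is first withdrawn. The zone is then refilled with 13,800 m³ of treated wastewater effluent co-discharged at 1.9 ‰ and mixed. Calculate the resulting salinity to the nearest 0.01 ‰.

21.81 ‰

Remaining after removal: 19,500 m³ at 35.9 ‰ (salt = 700,050)
After addition: salt = 700,050 + 13,800×1.9 = 726,270; volume = 33,300 m³
S = 726,270 / 33,300 = 21.8099 ‰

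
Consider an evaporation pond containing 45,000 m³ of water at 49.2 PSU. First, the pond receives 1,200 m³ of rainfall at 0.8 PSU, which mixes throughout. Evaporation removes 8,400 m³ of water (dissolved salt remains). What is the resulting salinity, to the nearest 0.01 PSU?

58.60 PSU

After mixing: salt = 45,000×49.2 + 1,200×0.8 = 2,214,960; volume = 46,200 m³
After evaporation: salt unchanged = 2,214,960; volume = 46,200 − 8,400 = 37,800 m³
S = 2,214,960 / 37,800 = 58.5968 PSU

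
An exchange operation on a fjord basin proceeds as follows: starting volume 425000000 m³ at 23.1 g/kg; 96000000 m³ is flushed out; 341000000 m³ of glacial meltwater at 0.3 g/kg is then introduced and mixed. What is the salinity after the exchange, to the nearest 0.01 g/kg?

11.50 g/kg

Remaining after removal: 329,000,000 m³ at 23.1 g/kg (salt = 7,599,900,000)
After addition: salt = 7,599,900,000 + 341,000,000×0.3 = 7,702,200,000; volume = 670,000,000 m³
S = 7,702,200,000 / 670,000,000 = 11.4958 g/kg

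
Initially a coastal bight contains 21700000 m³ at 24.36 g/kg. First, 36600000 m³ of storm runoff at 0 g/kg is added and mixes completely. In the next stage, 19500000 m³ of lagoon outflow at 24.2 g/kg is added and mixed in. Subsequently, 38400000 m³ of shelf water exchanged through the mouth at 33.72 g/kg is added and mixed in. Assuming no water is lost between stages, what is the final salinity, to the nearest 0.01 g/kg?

Salt balance:
Initial salt = 21,700,000×24.36 = 528,612,000
After stage 1: salt = 528,612,000 + 36,600,000×0 = 528,612,000; volume = 58,300,000 m³; S = 9.067 g/kg
After stage 2: salt = 528,612,000 + 19,500,000×24.2 = 1,000,512,000; volume = 77,800,000 m³; S = 12.86 g/kg
After stage 3: salt = 1,000,512,000 + 38,400,000×33.72 = 2,295,360,000; volume = 116,200,000 m³
S = 2,295,360,000 / 116,200,000 = 19.7535 g/kg

19.75 g/kg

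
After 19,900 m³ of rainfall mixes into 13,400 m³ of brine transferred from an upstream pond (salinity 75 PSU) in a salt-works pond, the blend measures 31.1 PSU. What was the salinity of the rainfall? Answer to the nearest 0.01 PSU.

1.54 PSU

Salt balance: 13,400×75 + 19,900×S = 33,300×31.1
1,005,000 + 19,900·S = 1,035,630
S = (1,035,630 − 1,005,000) / 19,900 = 1.5392 PSU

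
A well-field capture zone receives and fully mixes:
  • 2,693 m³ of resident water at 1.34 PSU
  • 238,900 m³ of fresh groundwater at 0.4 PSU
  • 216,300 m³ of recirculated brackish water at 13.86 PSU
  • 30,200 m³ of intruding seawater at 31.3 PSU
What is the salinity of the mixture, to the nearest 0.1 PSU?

8.3 PSU

Conserving salt mass:
salt = 2,693×1.34 + 238,900×0.4 + 216,300×13.86 + 30,200×31.3 = 3,608.62 + 95,560 + 2,997,918 + 945,260 = 4,042,346.62
volume = 2,693 + 238,900 + 216,300 + 30,200 = 488,093 m³
S = 4,042,346.62 / 488,093 = 8.282 PSU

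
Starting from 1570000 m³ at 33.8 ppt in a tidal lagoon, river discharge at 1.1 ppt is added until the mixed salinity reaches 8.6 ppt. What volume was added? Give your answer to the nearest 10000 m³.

5280000 m³

Salt balance: 1,570,000×33.8 + V×1.1 = (1,570,000+V)×8.6
53,066,000 + 1.1V = 13,502,000 + 8.6V
39,564,000 = 7.5V
V = 5,275,200 m³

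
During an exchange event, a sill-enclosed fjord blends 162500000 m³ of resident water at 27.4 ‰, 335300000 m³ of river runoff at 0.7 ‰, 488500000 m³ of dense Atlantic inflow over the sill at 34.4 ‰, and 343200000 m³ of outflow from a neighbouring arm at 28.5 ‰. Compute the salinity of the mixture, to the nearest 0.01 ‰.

23.52 ‰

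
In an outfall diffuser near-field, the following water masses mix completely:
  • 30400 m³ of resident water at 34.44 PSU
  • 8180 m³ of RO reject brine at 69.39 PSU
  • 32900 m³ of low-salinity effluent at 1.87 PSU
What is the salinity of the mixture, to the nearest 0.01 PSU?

23.45 PSU

Weighted by volume,
salt = 30,400×34.44 + 8,180×69.39 + 32,900×1.87 = 1,046,976 + 567,610.2 + 61,523 = 1,676,109.2
volume = 30,400 + 8,180 + 32,900 = 71,480 m³
S = 1,676,109.2 / 71,480 = 23.4486 PSU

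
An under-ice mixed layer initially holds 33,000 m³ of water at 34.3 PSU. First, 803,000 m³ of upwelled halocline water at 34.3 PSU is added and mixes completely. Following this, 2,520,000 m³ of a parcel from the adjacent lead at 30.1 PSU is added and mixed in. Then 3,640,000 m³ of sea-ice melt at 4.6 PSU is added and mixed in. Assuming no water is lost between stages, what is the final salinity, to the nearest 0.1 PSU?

By conservation of dissolved salt,
Initial salt = 33,000×34.3 = 1,131,900
After stage 1: salt = 1,131,900 + 803,000×34.3 = 28,674,800; volume = 836,000 m³; S = 34.3 PSU
After stage 2: salt = 28,674,800 + 2,520,000×30.1 = 104,526,800; volume = 3,356,000 m³; S = 31.146 PSU
After stage 3: salt = 104,526,800 + 3,640,000×4.6 = 121,270,800; volume = 6,996,000 m³
S = 121,270,800 / 6,996,000 = 17.3343 PSU

17.3 PSU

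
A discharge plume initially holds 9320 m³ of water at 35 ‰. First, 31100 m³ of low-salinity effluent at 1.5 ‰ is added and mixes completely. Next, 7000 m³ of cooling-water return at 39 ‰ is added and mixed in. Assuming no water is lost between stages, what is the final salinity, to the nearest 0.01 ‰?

13.62 ‰

By conservation of dissolved salt,
Initial salt = 9,320×35 = 326,200
After stage 1: salt = 326,200 + 31,100×1.5 = 372,850; volume = 40,420 m³; S = 9.224 ‰
After stage 2: salt = 372,850 + 7,000×39 = 645,850; volume = 47,420 m³
S = 645,850 / 47,420 = 13.6198 ‰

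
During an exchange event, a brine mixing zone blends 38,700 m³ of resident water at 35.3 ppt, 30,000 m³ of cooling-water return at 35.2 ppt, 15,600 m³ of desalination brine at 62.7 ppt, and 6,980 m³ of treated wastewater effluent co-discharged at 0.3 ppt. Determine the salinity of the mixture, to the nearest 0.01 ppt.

Salt balance:
salt = 38,700×35.3 + 30,000×35.2 + 15,600×62.7 + 6,980×0.3 = 1,366,110 + 1,056,000 + 978,120 + 2,094 = 3,402,324
volume = 38,700 + 30,000 + 15,600 + 6,980 = 91,280 m³
S = 3,402,324 / 91,280 = 37.2735 ppt

37.27 ppt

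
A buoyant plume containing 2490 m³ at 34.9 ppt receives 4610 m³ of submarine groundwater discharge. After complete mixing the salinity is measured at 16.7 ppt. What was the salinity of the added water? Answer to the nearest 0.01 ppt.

Salt balance: 2,490×34.9 + 4,610×S = 7,100×16.7
86,901 + 4,610·S = 118,570
S = (118,570 − 86,901) / 4,610 = 6.8696 ppt

6.87 ppt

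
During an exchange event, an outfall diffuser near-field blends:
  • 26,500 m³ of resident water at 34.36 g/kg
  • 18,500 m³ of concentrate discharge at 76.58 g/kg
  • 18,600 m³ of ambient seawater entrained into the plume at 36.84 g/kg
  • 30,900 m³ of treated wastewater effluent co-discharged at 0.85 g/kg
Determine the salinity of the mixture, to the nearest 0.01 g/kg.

32.16 g/kg

Total salt / total volume:
salt = 26,500×34.36 + 18,500×76.58 + 18,600×36.84 + 30,900×0.85 = 910,540 + 1,416,730 + 685,224 + 26,265 = 3,038,759
volume = 26,500 + 18,500 + 18,600 + 30,900 = 94,500 m³
S = 3,038,759 / 94,500 = 32.1562 g/kg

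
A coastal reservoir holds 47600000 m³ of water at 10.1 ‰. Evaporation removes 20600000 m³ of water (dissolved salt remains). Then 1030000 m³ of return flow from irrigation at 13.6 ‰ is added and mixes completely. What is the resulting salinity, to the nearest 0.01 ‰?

After evaporation: salt = 47,600,000×10.1 = 480,760,000; volume = 47,600,000 − 20,600,000 = 27,000,000 m³
After mixing: salt = 480,760,000 + 1,030,000×13.6 = 494,768,000; volume = 27,000,000 + 1,030,000 = 28,030,000 m³
S = 494,768,000 / 28,030,000 = 17.6514 ‰

17.65 ‰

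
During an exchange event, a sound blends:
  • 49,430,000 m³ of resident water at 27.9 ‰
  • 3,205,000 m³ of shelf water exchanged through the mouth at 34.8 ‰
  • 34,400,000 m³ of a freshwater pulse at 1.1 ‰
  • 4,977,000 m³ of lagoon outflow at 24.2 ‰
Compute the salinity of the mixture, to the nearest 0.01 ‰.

17.92 ‰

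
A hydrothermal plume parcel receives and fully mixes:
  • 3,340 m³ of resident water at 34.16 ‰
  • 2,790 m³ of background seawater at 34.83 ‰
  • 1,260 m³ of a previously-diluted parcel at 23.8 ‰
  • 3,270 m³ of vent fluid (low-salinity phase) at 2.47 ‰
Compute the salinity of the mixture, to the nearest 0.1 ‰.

Weighted by volume,
salt = 3,340×34.16 + 2,790×34.83 + 1,260×23.8 + 3,270×2.47 = 114,094.4 + 97,175.7 + 29,988 + 8,076.9 = 249,335
volume = 3,340 + 2,790 + 1,260 + 3,270 = 10,660 m³
S = 249,335 / 10,660 = 23.39 ‰

23.4 ‰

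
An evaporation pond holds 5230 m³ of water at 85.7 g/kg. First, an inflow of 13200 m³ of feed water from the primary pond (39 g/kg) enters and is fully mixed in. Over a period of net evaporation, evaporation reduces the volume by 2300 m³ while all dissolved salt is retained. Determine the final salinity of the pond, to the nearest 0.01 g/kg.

59.70 g/kg

After mixing: salt = 5,230×85.7 + 13,200×39 = 963,011; volume = 18,430 m³
After evaporation: salt unchanged = 963,011; volume = 18,430 − 2,300 = 16,130 m³
S = 963,011 / 16,130 = 59.7031 g/kg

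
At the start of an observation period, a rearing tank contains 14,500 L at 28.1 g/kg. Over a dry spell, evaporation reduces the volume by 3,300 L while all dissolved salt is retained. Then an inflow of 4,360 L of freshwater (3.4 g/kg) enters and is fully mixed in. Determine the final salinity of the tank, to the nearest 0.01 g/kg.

After evaporation: salt = 14,500×28.1 = 407,450; volume = 14,500 − 3,300 = 11,200 L
After mixing: salt = 407,450 + 4,360×3.4 = 422,274; volume = 11,200 + 4,360 = 15,560 L
S = 422,274 / 15,560 = 27.1384 g/kg

27.14 g/kg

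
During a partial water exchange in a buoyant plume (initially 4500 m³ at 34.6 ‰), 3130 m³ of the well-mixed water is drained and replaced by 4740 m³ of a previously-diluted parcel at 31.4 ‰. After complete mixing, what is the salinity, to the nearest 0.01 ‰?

Remaining after removal: 1,370 m³ at 34.6 ‰ (salt = 47,402)
After addition: salt = 47,402 + 4,740×31.4 = 196,238; volume = 6,110 m³
S = 196,238 / 6,110 = 32.1175 ‰

32.12 ‰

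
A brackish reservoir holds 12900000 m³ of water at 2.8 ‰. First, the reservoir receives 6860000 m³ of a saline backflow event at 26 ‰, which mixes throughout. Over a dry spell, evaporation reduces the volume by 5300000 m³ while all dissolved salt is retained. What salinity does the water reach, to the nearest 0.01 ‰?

After mixing: salt = 12,900,000×2.8 + 6,860,000×26 = 214,480,000; volume = 19,760,000 m³
After evaporation: salt unchanged = 214,480,000; volume = 19,760,000 − 5,300,000 = 14,460,000 m³
S = 214,480,000 / 14,460,000 = 14.8326 ‰

14.83 ‰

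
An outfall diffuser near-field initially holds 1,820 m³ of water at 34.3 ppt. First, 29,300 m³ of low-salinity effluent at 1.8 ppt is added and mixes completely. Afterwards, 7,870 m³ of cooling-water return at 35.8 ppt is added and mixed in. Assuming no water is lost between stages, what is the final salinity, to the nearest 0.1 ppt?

10.2 ppt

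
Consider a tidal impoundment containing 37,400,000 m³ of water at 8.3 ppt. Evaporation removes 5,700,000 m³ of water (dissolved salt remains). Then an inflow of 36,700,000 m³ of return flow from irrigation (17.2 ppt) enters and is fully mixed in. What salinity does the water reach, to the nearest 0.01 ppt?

13.77 ppt

After evaporation: salt = 37,400,000×8.3 = 310,420,000; volume = 37,400,000 − 5,700,000 = 31,700,000 m³
After mixing: salt = 310,420,000 + 36,700,000×17.2 = 941,660,000; volume = 31,700,000 + 36,700,000 = 68,400,000 m³
S = 941,660,000 / 68,400,000 = 13.767 ppt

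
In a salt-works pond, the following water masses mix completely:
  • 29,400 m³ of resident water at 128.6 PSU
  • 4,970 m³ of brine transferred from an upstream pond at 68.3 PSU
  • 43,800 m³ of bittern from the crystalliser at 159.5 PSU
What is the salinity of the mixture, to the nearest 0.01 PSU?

Mass of salt is conserved:
salt = 29,400×128.6 + 4,970×68.3 + 43,800×159.5 = 3,780,840 + 339,451 + 6,986,100 = 11,106,391
volume = 29,400 + 4,970 + 43,800 = 78,170 m³
S = 11,106,391 / 78,170 = 142.08 PSU

142.08 PSU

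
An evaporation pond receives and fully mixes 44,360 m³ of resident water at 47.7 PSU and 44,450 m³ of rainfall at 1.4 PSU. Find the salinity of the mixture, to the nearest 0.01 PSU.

24.53 PSU

Conserving salt mass:
salt = 44,360×47.7 + 44,450×1.4 = 2,115,972 + 62,230 = 2,178,202
volume = 44,360 + 44,450 = 88,810 m³
S = 2,178,202 / 88,810 = 24.5265 PSU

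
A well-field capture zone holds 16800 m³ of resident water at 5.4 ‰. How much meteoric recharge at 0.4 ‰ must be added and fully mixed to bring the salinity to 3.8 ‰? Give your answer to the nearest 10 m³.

7910 m³

Salt balance: 16,800×5.4 + V×0.4 = (16,800+V)×3.8
90,720 + 0.4V = 63,840 + 3.8V
26,880 = 3.4V
V = 7,905.88 m³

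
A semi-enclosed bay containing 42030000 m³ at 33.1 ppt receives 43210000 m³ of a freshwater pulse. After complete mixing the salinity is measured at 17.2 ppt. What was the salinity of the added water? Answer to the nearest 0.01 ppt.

1.73 ppt

Salt balance: 42,030,000×33.1 + 43,210,000×S = 85,240,000×17.2
1,391,193,000 + 43,210,000·S = 1,466,128,000
S = (1,466,128,000 − 1,391,193,000) / 43,210,000 = 1.7342 ppt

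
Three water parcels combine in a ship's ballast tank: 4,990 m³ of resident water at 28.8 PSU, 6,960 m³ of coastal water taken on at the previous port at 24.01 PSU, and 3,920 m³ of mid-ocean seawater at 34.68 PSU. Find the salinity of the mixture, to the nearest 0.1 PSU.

28.2 PSU

By conservation of dissolved salt,
salt = 4,990×28.8 + 6,960×24.01 + 3,920×34.68 = 143,712 + 167,109.6 + 135,945.6 = 446,767.2
volume = 4,990 + 6,960 + 3,920 = 15,870 m³
S = 446,767.2 / 15,870 = 28.152 PSU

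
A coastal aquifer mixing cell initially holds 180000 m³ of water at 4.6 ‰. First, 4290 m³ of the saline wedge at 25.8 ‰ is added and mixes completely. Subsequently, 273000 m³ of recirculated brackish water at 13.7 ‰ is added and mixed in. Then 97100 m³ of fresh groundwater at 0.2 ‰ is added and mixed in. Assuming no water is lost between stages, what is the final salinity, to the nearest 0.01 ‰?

8.47 ‰

Weighted by volume,
Initial salt = 180,000×4.6 = 828,000
After stage 1: salt = 828,000 + 4,290×25.8 = 938,682; volume = 184,290 m³; S = 5.094 ‰
After stage 2: salt = 938,682 + 273,000×13.7 = 4,678,782; volume = 457,290 m³; S = 10.232 ‰
After stage 3: salt = 4,678,782 + 97,100×0.2 = 4,698,202; volume = 554,390 m³
S = 4,698,202 / 554,390 = 8.4745 ‰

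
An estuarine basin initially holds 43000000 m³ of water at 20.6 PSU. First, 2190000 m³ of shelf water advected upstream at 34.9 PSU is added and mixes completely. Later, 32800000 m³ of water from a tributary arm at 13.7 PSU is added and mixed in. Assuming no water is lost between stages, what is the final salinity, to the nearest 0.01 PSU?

18.10 PSU

Mass of salt is conserved:
Initial salt = 43,000,000×20.6 = 885,800,000
After stage 1: salt = 885,800,000 + 2,190,000×34.9 = 962,231,000; volume = 45,190,000 m³; S = 21.293 PSU
After stage 2: salt = 962,231,000 + 32,800,000×13.7 = 1,411,591,000; volume = 77,990,000 m³
S = 1,411,591,000 / 77,990,000 = 18.0996 PSU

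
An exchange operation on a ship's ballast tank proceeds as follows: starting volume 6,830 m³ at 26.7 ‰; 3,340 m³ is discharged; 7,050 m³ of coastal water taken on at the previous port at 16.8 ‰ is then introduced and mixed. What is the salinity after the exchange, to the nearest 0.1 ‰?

Remaining after removal: 3,490 m³ at 26.7 ‰ (salt = 93,183)
After addition: salt = 93,183 + 7,050×16.8 = 211,623; volume = 10,540 m³
S = 211,623 / 10,540 = 20.0781 ‰

20.1 ‰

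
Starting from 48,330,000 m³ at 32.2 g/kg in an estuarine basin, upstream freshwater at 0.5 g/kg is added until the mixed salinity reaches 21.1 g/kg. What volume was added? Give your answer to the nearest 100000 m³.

Salt balance: 48,330,000×32.2 + V×0.5 = (48,330,000+V)×21.1
1,556,226,000 + 0.5V = 1,019,763,000 + 21.1V
536,463,000 = 20.6V
V = 26,041,893.2 m³

26000000 m³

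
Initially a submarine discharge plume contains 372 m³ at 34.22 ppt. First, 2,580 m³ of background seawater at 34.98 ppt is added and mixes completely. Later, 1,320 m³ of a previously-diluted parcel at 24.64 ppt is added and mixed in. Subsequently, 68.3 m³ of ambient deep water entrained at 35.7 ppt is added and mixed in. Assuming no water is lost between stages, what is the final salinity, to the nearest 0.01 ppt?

31.78 ppt

By conservation of dissolved salt,
Initial salt = 372×34.22 = 12,729.84
After stage 1: salt = 12,729.84 + 2,580×34.98 = 102,978.24; volume = 2,952 m³; S = 34.884 ppt
After stage 2: salt = 102,978.24 + 1,320×24.64 = 135,503.04; volume = 4,272 m³; S = 31.719 ppt
After stage 3: salt = 135,503.04 + 68.3×35.7 = 137,941.35; volume = 4,340.3 m³
S = 137,941.35 / 4,340.3 = 31.7815 ppt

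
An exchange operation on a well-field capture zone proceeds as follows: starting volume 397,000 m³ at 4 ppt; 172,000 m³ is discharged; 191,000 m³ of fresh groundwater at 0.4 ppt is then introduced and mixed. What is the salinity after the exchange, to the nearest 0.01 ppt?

Remaining after removal: 225,000 m³ at 4 ppt (salt = 900,000)
After addition: salt = 900,000 + 191,000×0.4 = 976,400; volume = 416,000 m³
S = 976,400 / 416,000 = 2.3471 ppt

2.35 ppt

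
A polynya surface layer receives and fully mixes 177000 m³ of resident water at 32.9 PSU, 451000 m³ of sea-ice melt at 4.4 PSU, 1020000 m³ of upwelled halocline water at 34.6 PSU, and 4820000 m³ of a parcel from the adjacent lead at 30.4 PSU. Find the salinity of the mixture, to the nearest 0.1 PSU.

29.3 PSU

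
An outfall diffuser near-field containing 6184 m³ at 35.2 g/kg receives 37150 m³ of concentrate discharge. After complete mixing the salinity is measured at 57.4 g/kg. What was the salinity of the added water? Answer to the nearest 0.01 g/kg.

61.10 g/kg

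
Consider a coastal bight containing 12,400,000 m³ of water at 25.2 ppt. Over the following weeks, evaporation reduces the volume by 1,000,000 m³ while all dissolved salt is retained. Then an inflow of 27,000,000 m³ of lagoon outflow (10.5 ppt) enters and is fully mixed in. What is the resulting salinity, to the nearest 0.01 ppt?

15.52 ppt

After evaporation: salt = 12,400,000×25.2 = 312,480,000; volume = 12,400,000 − 1,000,000 = 11,400,000 m³
After mixing: salt = 312,480,000 + 27,000,000×10.5 = 595,980,000; volume = 11,400,000 + 27,000,000 = 38,400,000 m³
S = 595,980,000 / 38,400,000 = 15.5203 ppt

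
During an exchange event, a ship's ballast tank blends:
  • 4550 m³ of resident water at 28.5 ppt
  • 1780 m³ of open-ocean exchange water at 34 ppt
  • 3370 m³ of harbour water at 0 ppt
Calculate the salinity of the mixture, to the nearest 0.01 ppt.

19.61 ppt

Salt balance:
salt = 4,550×28.5 + 1,780×34 + 3,370×0 = 129,675 + 60,520 + 0 = 190,195
volume = 4,550 + 1,780 + 3,370 = 9,700 m³
S = 190,195 / 9,700 = 19.6077 ppt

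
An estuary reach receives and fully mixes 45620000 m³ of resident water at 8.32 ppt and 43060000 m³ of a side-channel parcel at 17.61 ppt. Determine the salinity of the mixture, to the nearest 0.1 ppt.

12.8 ppt

Salt balance:
salt = 45,620,000×8.32 + 43,060,000×17.61 = 379,558,400 + 758,286,600 = 1,137,845,000
volume = 45,620,000 + 43,060,000 = 88,680,000 m³
S = 1,137,845,000 / 88,680,000 = 12.831 ppt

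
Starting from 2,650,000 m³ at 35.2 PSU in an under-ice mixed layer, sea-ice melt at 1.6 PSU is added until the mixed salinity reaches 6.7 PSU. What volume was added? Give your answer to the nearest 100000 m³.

Salt balance: 2,650,000×35.2 + V×1.6 = (2,650,000+V)×6.7
93,280,000 + 1.6V = 17,755,000 + 6.7V
75,525,000 = 5.1V
V = 14,808,823.53 m³

14800000 m³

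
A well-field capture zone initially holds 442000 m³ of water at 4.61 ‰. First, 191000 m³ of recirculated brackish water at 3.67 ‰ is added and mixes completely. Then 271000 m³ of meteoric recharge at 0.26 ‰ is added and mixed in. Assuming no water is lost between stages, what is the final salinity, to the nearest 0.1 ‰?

3.1 ‰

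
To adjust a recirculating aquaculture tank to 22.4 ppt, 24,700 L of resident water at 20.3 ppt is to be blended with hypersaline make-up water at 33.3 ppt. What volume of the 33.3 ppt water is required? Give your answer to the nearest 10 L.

4760 L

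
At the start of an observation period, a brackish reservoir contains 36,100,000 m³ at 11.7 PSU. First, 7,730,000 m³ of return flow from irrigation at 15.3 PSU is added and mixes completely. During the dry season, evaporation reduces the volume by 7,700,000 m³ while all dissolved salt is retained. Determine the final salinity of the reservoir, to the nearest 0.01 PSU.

14.96 PSU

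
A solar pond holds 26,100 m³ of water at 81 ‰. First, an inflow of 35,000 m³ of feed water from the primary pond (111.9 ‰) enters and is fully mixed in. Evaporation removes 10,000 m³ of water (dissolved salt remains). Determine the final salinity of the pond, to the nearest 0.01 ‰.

After mixing: salt = 26,100×81 + 35,000×111.9 = 6,030,600; volume = 61,100 m³
After evaporation: salt unchanged = 6,030,600; volume = 61,100 − 10,000 = 51,100 m³
S = 6,030,600 / 51,100 = 118.0157 ‰

118.02 ‰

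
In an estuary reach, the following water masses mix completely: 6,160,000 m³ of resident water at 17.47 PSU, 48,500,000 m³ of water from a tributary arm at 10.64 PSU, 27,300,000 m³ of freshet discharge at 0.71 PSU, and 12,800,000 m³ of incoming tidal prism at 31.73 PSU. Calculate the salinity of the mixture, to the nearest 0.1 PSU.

11.1 PSU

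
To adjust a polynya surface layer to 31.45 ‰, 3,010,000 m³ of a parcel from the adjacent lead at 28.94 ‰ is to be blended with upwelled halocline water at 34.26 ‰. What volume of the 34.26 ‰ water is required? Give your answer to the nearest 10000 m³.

2690000 m³

Salt balance: 3,010,000×28.94 + V×34.26 = (3,010,000+V)×31.45
87,109,400 + 34.26V = 94,664,500 + 31.45V
7,555,100 = 2.81V
V = 2,688,647.69 m³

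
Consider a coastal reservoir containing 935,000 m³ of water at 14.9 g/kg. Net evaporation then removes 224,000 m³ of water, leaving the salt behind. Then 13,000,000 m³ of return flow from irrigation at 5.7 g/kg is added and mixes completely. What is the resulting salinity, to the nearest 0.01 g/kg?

6.42 g/kg

After evaporation: salt = 935,000×14.9 = 13,931,500; volume = 935,000 − 224,000 = 711,000 m³
After mixing: salt = 13,931,500 + 13,000,000×5.7 = 88,031,500; volume = 711,000 + 13,000,000 = 13,711,000 m³
S = 88,031,500 / 13,711,000 = 6.4205 g/kg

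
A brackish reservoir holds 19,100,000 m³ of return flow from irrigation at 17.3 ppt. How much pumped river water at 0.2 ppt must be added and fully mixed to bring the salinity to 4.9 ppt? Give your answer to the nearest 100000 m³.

50400000 m³

Salt balance: 19,100,000×17.3 + V×0.2 = (19,100,000+V)×4.9
330,430,000 + 0.2V = 93,590,000 + 4.9V
236,840,000 = 4.7V
V = 50,391,489.36 m³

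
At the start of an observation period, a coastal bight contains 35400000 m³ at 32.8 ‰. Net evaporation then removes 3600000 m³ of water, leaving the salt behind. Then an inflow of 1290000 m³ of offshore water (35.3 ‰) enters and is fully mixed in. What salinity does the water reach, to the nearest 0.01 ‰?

36.47 ‰

After evaporation: salt = 35,400,000×32.8 = 1,161,120,000; volume = 35,400,000 − 3,600,000 = 31,800,000 m³
After mixing: salt = 1,161,120,000 + 1,290,000×35.3 = 1,206,657,000; volume = 31,800,000 + 1,290,000 = 33,090,000 m³
S = 1,206,657,000 / 33,090,000 = 36.4659 ‰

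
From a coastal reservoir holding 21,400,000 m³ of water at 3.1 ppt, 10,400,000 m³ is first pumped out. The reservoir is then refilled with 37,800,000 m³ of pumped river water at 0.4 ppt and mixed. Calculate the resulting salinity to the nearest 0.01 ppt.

1.01 ppt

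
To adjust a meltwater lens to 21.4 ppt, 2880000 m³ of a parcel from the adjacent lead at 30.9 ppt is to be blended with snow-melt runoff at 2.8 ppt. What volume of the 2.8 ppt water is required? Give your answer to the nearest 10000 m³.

Salt balance: 2,880,000×30.9 + V×2.8 = (2,880,000+V)×21.4
88,992,000 + 2.8V = 61,632,000 + 21.4V
27,360,000 = 18.6V
V = 1,470,967.74 m³

1470000 m³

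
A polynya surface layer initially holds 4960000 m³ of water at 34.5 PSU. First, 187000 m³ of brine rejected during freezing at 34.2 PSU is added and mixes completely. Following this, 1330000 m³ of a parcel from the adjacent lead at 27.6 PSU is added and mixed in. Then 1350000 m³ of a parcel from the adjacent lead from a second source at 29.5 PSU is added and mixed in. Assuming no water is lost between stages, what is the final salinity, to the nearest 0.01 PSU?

Salt balance:
Initial salt = 4,960,000×34.5 = 171,120,000
After stage 1: salt = 171,120,000 + 187,000×34.2 = 177,515,400; volume = 5,147,000 m³; S = 34.489 PSU
After stage 2: salt = 177,515,400 + 1,330,000×27.6 = 214,223,400; volume = 6,477,000 m³; S = 33.074 PSU
After stage 3: salt = 214,223,400 + 1,350,000×29.5 = 254,048,400; volume = 7,827,000 m³
S = 254,048,400 / 7,827,000 = 32.458 PSU

32.46 PSU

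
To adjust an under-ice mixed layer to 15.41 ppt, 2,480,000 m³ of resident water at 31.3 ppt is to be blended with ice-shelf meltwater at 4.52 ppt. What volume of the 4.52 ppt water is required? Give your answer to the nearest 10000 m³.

3620000 m³

Salt balance: 2,480,000×31.3 + V×4.52 = (2,480,000+V)×15.41
77,624,000 + 4.52V = 38,216,800 + 15.41V
39,407,200 = 10.89V
V = 3,618,659.32 m³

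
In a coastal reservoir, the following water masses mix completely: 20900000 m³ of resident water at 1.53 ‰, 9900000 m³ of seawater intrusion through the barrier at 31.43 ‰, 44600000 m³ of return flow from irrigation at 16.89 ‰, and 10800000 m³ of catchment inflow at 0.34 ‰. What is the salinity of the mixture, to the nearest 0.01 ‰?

12.76 ‰

Mass of salt is conserved:
salt = 20,900,000×1.53 + 9,900,000×31.43 + 44,600,000×16.89 + 10,800,000×0.34 = 31,977,000 + 311,157,000 + 753,294,000 + 3,672,000 = 1,100,100,000
volume = 20,900,000 + 9,900,000 + 44,600,000 + 10,800,000 = 86,200,000 m³
S = 1,100,100,000 / 86,200,000 = 12.7622 ‰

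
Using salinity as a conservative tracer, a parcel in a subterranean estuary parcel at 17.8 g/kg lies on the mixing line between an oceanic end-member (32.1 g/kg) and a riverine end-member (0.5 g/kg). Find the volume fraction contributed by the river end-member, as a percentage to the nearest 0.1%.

45.3%

Let f be the freshwater fraction. Salt balance per unit volume:
f×0.5 + (1−f)×32.1 = 17.8
f = (32.1 − 17.8) / (32.1 − 0.5) = 14.3/31.6 = 0.4525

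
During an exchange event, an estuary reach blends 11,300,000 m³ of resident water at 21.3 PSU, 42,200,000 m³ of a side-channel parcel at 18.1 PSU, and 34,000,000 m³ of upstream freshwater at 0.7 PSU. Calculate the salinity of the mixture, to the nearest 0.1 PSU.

Total salt / total volume:
salt = 11,300,000×21.3 + 42,200,000×18.1 + 34,000,000×0.7 = 240,690,000 + 763,820,000 + 23,800,000 = 1,028,310,000
volume = 11,300,000 + 42,200,000 + 34,000,000 = 87,500,000 m³
S = 1,028,310,000 / 87,500,000 = 11.752 PSU

11.8 PSU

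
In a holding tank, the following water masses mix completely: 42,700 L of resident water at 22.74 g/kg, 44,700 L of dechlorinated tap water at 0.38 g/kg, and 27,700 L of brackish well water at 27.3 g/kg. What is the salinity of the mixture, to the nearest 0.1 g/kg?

Salt balance:
salt = 42,700×22.74 + 44,700×0.38 + 27,700×27.3 = 970,998 + 16,986 + 756,210 = 1,744,194
volume = 42,700 + 44,700 + 27,700 = 115,100 L
S = 1,744,194 / 115,100 = 15.154 g/kg

15.2 g/kg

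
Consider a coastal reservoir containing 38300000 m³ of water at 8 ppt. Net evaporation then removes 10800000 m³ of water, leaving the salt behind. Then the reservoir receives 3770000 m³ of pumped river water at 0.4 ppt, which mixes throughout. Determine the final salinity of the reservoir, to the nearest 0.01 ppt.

After evaporation: salt = 38,300,000×8 = 306,400,000; volume = 38,300,000 − 10,800,000 = 27,500,000 m³
After mixing: salt = 306,400,000 + 3,770,000×0.4 = 307,908,000; volume = 27,500,000 + 3,770,000 = 31,270,000 m³
S = 307,908,000 / 31,270,000 = 9.8468 ppt

9.85 ppt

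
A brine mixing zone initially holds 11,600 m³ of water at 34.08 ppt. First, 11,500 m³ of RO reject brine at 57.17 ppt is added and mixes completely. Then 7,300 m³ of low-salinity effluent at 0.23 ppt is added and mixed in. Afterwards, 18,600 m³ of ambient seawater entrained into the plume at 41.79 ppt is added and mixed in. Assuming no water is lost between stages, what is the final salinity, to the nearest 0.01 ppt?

37.38 ppt

By conservation of dissolved salt,
Initial salt = 11,600×34.08 = 395,328
After stage 1: salt = 395,328 + 11,500×57.17 = 1,052,783; volume = 23,100 m³; S = 45.575 ppt
After stage 2: salt = 1,052,783 + 7,300×0.23 = 1,054,462; volume = 30,400 m³; S = 34.686 ppt
After stage 3: salt = 1,054,462 + 18,600×41.79 = 1,831,756; volume = 49,000 m³
S = 1,831,756 / 49,000 = 37.3828 ppt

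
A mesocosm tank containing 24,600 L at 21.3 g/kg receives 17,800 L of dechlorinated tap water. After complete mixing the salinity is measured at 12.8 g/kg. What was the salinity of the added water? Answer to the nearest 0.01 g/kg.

Salt balance: 24,600×21.3 + 17,800×S = 42,400×12.8
523,980 + 17,800·S = 542,720
S = (542,720 − 523,980) / 17,800 = 1.0528 g/kg

1.05 g/kg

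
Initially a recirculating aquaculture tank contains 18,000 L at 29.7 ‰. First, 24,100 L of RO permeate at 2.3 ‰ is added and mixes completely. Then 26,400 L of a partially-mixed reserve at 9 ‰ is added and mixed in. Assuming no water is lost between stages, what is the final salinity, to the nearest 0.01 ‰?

12.08 ‰

By conservation of dissolved salt,
Initial salt = 18,000×29.7 = 534,600
After stage 1: salt = 534,600 + 24,100×2.3 = 590,030; volume = 42,100 L; S = 14.015 ‰
After stage 2: salt = 590,030 + 26,400×9 = 827,630; volume = 68,500 L
S = 827,630 / 68,500 = 12.0822 ‰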